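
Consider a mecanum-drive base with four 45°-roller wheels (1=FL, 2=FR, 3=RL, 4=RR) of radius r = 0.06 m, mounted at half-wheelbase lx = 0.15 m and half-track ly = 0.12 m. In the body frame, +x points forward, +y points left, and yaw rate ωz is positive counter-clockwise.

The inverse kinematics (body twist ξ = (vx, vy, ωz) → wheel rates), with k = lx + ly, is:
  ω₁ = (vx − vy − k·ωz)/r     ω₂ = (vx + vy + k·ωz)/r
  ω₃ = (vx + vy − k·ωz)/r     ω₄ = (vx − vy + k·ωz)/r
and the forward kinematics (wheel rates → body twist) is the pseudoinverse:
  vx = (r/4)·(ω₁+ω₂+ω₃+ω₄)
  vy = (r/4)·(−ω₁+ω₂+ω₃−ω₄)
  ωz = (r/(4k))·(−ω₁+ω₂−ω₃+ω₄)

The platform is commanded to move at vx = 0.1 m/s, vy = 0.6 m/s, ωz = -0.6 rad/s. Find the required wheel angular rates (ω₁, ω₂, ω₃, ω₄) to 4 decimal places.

k = lx + ly = 0.15 + 0.12 = 0.2700;  k·ωz = 0.2700·-0.6 = -0.1620
ω₁ (FL) = (vx − vy − k·ωz)/r = -0.3380/0.06 = -5.6333
ω₂ (FR) = (vx + vy + k·ωz)/r = 0.5380/0.06 = 8.9667
ω₃ (RL) = (vx + vy − k·ωz)/r = 0.8620/0.06 = 14.3667
ω₄ (RR) = (vx − vy + k·ωz)/r = -0.6620/0.06 = -11.0333

(-5.6333, 8.9667, 14.3667, -11.0333)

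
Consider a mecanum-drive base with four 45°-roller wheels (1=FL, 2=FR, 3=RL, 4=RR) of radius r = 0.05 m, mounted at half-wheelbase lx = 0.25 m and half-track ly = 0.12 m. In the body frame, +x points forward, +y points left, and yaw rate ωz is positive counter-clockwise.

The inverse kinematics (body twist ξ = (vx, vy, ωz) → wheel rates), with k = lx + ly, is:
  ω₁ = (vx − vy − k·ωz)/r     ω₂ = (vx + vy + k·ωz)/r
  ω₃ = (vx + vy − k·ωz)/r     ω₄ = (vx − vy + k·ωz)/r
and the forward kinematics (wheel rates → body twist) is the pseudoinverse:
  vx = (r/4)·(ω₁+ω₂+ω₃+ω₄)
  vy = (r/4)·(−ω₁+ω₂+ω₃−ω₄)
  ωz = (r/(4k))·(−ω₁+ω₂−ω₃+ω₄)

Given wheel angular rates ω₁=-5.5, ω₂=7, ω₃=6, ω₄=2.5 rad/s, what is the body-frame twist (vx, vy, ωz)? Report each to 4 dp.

(0.1250, 0.2000, 0.3041)

k = lx + ly = 0.25 + 0.12 = 0.3700
ω₁+ω₂+ω₃+ω₄ = 10.0000  →  vx = (0.05/4)·10.0000 = 0.1250
−ω₁+ω₂+ω₃−ω₄ = 16.0000  →  vy = (0.05/4)·16.0000 = 0.2000
−ω₁+ω₂−ω₃+ω₄ = 9.0000  →  ωz = (0.05/1.4800)·9.0000 = 0.3041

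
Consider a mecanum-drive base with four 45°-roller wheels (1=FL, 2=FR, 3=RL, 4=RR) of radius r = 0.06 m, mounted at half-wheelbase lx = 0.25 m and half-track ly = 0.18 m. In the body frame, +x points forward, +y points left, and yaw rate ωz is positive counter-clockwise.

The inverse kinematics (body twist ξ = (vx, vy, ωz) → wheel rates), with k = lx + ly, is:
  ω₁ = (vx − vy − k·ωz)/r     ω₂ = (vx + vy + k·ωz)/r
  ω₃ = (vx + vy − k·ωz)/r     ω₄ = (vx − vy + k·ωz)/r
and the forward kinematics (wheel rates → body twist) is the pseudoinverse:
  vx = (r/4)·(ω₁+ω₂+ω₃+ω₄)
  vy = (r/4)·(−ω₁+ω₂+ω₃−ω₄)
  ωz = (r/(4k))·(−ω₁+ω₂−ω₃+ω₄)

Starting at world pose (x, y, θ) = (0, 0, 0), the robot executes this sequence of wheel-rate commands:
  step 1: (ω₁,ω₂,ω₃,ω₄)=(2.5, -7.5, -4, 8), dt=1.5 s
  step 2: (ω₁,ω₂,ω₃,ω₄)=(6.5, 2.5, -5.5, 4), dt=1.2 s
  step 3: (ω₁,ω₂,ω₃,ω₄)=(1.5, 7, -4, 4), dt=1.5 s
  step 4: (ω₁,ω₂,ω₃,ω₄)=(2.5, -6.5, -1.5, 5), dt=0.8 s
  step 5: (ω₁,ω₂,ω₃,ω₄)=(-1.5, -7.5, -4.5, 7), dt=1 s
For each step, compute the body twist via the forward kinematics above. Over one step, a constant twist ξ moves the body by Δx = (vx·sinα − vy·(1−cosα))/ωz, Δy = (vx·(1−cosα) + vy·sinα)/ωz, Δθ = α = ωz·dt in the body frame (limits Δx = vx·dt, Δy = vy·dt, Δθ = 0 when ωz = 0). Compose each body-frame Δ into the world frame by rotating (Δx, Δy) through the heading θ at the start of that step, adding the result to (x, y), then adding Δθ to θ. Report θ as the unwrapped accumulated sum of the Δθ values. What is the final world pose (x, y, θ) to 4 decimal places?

(0.7039, -0.9424, 1.1634)

step 1: ξ=(vx,vy,ωz)=(-0.0150, -0.3300, 0.0698), dt=1.5 → body Δ=(0.0034, -0.4953, 0.1047) → world pose (0.0034, -0.4953, 0.1047)
step 2: ξ=(vx,vy,ωz)=(0.1125, -0.2025, 0.1919), dt=1.2 → body Δ=(0.1617, -0.2254, 0.2302) → world pose (0.1877, -0.7025, 0.3349)
step 3: ξ=(vx,vy,ωz)=(0.1275, -0.0375, 0.4709), dt=1.5 → body Δ=(0.1948, 0.0131, 0.7064) → world pose (0.3674, -0.6261, 1.0413)
step 4: ξ=(vx,vy,ωz)=(-0.0075, -0.2325, -0.0872), dt=0.8 → body Δ=(-0.0125, -0.1856, -0.0698) → world pose (0.5213, -0.7307, 0.9715)
step 5: ξ=(vx,vy,ωz)=(-0.0975, -0.2625, 0.1919), dt=1.0 → body Δ=(-0.0718, -0.2702, 0.1919) → world pose (0.7039, -0.9424, 1.1634)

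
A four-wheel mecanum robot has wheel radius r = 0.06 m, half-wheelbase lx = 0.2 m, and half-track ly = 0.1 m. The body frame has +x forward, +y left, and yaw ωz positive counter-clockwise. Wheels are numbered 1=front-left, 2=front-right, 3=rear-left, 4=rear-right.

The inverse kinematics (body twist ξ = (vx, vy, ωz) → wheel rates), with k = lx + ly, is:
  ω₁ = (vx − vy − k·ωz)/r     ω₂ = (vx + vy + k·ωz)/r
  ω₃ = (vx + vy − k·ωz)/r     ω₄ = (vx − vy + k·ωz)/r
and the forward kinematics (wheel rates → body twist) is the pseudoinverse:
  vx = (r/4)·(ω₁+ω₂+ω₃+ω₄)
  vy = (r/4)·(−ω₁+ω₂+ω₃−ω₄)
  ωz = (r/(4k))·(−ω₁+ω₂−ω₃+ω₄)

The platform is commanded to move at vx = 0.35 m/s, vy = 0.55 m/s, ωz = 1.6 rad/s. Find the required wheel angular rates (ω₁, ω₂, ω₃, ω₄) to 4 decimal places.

k = lx + ly = 0.2 + 0.1 = 0.3000;  k·ωz = 0.3000·1.6 = 0.4800
ω₁ (FL) = (vx − vy − k·ωz)/r = -0.6800/0.06 = -11.3333
ω₂ (FR) = (vx + vy + k·ωz)/r = 1.3800/0.06 = 23.0000
ω₃ (RL) = (vx + vy − k·ωz)/r = 0.4200/0.06 = 7.0000
ω₄ (RR) = (vx − vy + k·ωz)/r = 0.2800/0.06 = 4.6667

(-11.3333, 23.0000, 7.0000, 4.6667)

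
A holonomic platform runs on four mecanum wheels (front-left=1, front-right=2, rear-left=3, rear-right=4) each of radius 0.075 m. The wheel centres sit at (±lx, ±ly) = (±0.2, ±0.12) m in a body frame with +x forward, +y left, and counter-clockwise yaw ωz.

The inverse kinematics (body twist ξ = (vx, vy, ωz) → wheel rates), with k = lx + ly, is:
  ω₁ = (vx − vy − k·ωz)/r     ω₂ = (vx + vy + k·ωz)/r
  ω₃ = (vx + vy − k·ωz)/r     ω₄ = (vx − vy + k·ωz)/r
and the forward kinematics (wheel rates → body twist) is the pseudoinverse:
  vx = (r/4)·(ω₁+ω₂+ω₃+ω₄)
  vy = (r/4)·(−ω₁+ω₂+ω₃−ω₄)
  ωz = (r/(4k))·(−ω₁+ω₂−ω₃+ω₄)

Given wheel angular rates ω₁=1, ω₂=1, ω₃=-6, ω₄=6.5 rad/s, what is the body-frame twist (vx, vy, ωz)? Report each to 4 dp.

(0.0469, -0.2344, 0.7324)

k = lx + ly = 0.2 + 0.12 = 0.3200
ω₁+ω₂+ω₃+ω₄ = 2.5000  →  vx = (0.075/4)·2.5000 = 0.0469
−ω₁+ω₂+ω₃−ω₄ = -12.5000  →  vy = (0.075/4)·-12.5000 = -0.2344
−ω₁+ω₂−ω₃+ω₄ = 12.5000  →  ωz = (0.075/1.2800)·12.5000 = 0.7324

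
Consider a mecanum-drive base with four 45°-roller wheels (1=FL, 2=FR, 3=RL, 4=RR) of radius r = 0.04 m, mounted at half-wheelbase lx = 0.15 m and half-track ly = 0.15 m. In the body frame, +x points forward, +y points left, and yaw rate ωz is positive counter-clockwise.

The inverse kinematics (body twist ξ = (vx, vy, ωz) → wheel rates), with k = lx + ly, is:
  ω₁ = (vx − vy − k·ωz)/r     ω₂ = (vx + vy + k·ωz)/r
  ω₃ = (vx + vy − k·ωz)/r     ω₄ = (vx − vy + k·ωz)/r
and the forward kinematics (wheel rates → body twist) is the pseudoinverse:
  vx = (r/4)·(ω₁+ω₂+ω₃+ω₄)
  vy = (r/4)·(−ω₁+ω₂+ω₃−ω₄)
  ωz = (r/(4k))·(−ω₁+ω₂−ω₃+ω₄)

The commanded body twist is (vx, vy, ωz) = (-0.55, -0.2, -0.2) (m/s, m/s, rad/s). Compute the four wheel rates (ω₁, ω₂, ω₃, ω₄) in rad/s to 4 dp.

k = lx + ly = 0.15 + 0.15 = 0.3000;  k·ωz = 0.3000·-0.2 = -0.0600
ω₁ (FL) = (vx − vy − k·ωz)/r = -0.2900/0.04 = -7.2500
ω₂ (FR) = (vx + vy + k·ωz)/r = -0.8100/0.04 = -20.2500
ω₃ (RL) = (vx + vy − k·ωz)/r = -0.6900/0.04 = -17.2500
ω₄ (RR) = (vx − vy + k·ωz)/r = -0.4100/0.04 = -10.2500

(-7.2500, -20.2500, -17.2500, -10.2500)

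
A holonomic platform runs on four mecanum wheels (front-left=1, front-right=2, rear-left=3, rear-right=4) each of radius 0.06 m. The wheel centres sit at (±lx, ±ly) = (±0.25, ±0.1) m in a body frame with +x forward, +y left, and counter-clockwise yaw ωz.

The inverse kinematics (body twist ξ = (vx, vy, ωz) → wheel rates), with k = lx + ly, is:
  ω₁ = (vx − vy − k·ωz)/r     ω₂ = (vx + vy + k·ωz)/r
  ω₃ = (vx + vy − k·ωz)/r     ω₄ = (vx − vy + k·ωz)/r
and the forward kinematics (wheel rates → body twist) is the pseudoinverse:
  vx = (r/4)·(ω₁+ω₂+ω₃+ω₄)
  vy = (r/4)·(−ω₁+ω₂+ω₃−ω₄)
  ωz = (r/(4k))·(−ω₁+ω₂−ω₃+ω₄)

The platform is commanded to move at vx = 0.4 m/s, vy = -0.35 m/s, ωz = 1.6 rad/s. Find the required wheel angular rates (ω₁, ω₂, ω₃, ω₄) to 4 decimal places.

k = lx + ly = 0.25 + 0.1 = 0.3500;  k·ωz = 0.3500·1.6 = 0.5600
ω₁ (FL) = (vx − vy − k·ωz)/r = 0.1900/0.06 = 3.1667
ω₂ (FR) = (vx + vy + k·ωz)/r = 0.6100/0.06 = 10.1667
ω₃ (RL) = (vx + vy − k·ωz)/r = -0.5100/0.06 = -8.5000
ω₄ (RR) = (vx − vy + k·ωz)/r = 1.3100/0.06 = 21.8333

(3.1667, 10.1667, -8.5000, 21.8333)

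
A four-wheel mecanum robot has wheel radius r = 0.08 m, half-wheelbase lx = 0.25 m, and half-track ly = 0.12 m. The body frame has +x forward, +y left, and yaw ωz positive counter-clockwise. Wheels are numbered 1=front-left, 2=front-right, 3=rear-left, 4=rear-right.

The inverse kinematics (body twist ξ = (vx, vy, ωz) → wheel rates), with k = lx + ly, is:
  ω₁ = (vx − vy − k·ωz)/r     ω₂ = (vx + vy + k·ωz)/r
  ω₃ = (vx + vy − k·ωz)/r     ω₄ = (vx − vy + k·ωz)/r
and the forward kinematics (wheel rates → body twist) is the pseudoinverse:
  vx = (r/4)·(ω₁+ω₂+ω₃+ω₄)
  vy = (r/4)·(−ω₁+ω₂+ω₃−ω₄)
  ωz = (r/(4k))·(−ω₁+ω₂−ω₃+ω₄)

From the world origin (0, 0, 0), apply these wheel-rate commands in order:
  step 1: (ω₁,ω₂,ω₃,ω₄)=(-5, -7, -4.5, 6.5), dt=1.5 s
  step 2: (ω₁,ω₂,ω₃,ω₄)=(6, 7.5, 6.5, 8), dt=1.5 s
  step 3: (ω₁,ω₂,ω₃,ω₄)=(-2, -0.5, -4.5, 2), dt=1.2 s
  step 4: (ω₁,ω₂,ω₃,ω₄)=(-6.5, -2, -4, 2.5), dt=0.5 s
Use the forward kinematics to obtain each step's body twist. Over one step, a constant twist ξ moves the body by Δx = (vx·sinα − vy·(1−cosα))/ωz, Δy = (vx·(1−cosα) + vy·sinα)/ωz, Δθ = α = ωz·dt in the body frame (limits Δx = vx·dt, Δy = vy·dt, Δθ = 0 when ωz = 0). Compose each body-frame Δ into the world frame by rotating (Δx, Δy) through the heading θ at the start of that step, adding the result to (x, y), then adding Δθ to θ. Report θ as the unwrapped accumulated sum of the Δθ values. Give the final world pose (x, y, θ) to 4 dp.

step 1: ξ=(vx,vy,ωz)=(-0.2000, -0.2600, 0.4865), dt=1.5 → body Δ=(-0.1380, -0.4610, 0.7297) → world pose (-0.1380, -0.4610, 0.7297)
step 2: ξ=(vx,vy,ωz)=(0.5600, 0.0000, 0.1622), dt=1.5 → body Δ=(0.8317, 0.1017, 0.2432) → world pose (0.4142, 0.1693, 0.9730)
step 3: ξ=(vx,vy,ωz)=(-0.1000, -0.1000, 0.4324), dt=1.2 → body Δ=(-0.0842, -0.1451, 0.5189) → world pose (0.4867, 0.0180, 1.4919)
step 4: ξ=(vx,vy,ωz)=(-0.2000, -0.0400, 0.5946), dt=0.5 → body Δ=(-0.0956, -0.0345, 0.2973) → world pose (0.5136, -0.0800, 1.7892)

(0.5136, -0.0800, 1.7892)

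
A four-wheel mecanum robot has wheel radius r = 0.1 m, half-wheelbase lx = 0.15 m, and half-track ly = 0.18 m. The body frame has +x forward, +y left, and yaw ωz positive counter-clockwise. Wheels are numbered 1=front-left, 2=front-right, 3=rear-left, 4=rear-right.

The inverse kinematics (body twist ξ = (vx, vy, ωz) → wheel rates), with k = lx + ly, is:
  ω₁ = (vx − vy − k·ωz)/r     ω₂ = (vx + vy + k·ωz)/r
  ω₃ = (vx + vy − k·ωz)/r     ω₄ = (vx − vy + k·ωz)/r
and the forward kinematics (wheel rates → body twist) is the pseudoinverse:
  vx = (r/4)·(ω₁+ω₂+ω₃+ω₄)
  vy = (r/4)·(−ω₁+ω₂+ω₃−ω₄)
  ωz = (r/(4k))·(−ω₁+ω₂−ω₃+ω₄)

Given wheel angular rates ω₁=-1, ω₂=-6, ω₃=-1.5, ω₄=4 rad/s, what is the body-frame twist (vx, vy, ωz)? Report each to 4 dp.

k = lx + ly = 0.15 + 0.18 = 0.3300
ω₁+ω₂+ω₃+ω₄ = -4.5000  →  vx = (0.1/4)·-4.5000 = -0.1125
−ω₁+ω₂+ω₃−ω₄ = -10.5000  →  vy = (0.1/4)·-10.5000 = -0.2625
−ω₁+ω₂−ω₃+ω₄ = 0.5000  →  ωz = (0.1/1.3200)·0.5000 = 0.0379

(-0.1125, -0.2625, 0.0379)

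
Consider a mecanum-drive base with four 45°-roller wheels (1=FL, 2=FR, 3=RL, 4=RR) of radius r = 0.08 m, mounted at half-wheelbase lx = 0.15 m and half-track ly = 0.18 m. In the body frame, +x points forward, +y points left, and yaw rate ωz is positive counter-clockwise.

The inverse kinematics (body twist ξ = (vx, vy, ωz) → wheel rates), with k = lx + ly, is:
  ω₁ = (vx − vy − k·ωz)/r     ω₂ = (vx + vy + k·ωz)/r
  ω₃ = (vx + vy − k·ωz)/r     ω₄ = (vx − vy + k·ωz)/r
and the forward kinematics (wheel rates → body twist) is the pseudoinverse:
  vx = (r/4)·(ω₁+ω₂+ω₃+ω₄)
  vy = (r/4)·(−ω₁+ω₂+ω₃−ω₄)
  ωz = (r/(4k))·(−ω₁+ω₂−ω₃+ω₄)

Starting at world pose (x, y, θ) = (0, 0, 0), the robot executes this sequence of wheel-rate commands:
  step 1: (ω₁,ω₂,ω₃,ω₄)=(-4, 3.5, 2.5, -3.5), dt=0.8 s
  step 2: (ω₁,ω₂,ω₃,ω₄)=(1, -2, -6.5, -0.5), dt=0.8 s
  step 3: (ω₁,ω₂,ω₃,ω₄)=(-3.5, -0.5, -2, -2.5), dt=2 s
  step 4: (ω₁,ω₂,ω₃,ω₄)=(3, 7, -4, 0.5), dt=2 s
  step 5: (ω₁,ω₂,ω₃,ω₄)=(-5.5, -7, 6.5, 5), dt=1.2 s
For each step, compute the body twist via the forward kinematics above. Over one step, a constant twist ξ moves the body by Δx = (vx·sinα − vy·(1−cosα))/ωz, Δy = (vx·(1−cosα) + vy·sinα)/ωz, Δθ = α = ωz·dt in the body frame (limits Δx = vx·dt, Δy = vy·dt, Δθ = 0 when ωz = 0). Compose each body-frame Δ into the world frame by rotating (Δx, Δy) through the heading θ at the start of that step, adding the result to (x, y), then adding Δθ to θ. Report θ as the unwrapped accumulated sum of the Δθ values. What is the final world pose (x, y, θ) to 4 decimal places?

(-0.3637, 0.2422, 1.3333)

step 1: ξ=(vx,vy,ωz)=(-0.0300, 0.2700, 0.0909), dt=0.8 → body Δ=(-0.0318, 0.2149, 0.0727) → world pose (-0.0318, 0.2149, 0.0727)
step 2: ξ=(vx,vy,ωz)=(-0.1600, -0.1800, 0.1818), dt=0.8 → body Δ=(-0.1171, -0.1528, 0.1455) → world pose (-0.1375, 0.0540, 0.2182)
step 3: ξ=(vx,vy,ωz)=(-0.1700, 0.0700, 0.1515), dt=2.0 → body Δ=(-0.3559, 0.0867, 0.3030) → world pose (-0.5037, 0.0617, 0.5212)
step 4: ξ=(vx,vy,ωz)=(0.1300, -0.0100, 0.5152), dt=2.0 → body Δ=(0.2258, 0.1059, 1.0303) → world pose (-0.3606, 0.2659, 1.5515)
step 5: ξ=(vx,vy,ωz)=(-0.0200, 0.0000, -0.1818), dt=1.2 → body Δ=(-0.0238, 0.0026, -0.2182) → world pose (-0.3637, 0.2422, 1.3333)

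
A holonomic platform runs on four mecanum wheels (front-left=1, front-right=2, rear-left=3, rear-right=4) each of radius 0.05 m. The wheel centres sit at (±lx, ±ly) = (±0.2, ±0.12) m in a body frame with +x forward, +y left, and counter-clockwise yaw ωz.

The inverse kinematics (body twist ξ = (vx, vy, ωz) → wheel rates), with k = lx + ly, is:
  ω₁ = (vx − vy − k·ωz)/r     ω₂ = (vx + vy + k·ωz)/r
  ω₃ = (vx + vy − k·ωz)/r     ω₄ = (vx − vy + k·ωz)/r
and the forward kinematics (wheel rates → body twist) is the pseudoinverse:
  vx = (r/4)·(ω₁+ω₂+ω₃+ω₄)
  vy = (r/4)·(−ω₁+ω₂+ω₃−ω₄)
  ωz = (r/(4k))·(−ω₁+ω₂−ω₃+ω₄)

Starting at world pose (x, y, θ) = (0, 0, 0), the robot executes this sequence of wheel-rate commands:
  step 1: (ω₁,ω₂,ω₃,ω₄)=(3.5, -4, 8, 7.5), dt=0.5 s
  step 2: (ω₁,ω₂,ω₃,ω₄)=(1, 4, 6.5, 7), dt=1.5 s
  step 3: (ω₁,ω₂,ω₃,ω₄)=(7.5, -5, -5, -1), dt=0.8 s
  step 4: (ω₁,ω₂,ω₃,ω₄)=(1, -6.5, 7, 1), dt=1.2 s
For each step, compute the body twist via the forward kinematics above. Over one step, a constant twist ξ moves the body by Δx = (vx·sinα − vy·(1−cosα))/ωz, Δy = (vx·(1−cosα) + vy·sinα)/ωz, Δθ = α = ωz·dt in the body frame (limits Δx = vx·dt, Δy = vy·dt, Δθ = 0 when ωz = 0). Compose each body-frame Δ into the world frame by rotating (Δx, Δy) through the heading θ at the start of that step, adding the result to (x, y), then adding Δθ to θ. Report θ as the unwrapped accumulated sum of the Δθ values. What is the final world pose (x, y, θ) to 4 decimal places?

(0.4102, -0.2216, -0.8496)

step 1: ξ=(vx,vy,ωz)=(0.1875, -0.0875, -0.3125), dt=0.5 → body Δ=(0.0900, -0.0509, -0.1562) → world pose (0.0900, -0.0509, -0.1562)
step 2: ξ=(vx,vy,ωz)=(0.2313, 0.0312, 0.1367), dt=1.5 → body Δ=(0.3397, 0.0820, 0.2051) → world pose (0.4382, -0.0227, 0.0488)
step 3: ξ=(vx,vy,ωz)=(-0.0437, -0.2062, -0.3320), dt=0.8 → body Δ=(-0.0564, -0.1584, -0.2656) → world pose (0.3897, -0.1838, -0.2168)
step 4: ξ=(vx,vy,ωz)=(0.0313, -0.0187, -0.5273), dt=1.2 → body Δ=(0.0282, -0.0325, -0.6328) → world pose (0.4102, -0.2216, -0.8496)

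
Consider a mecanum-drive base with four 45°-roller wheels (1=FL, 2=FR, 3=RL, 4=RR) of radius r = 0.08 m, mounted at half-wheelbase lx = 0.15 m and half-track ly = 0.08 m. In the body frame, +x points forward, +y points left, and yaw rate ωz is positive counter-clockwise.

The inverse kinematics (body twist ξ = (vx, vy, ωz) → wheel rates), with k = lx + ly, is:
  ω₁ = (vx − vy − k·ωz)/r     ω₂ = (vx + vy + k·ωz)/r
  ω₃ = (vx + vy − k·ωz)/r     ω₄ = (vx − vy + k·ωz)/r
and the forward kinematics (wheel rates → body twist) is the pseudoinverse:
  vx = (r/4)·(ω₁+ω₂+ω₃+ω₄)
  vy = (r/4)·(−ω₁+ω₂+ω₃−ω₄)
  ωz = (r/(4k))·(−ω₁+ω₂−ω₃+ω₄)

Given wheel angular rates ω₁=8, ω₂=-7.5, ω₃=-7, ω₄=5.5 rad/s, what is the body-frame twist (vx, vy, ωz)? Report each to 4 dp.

k = lx + ly = 0.15 + 0.08 = 0.2300
ω₁+ω₂+ω₃+ω₄ = -1.0000  →  vx = (0.08/4)·-1.0000 = -0.0200
−ω₁+ω₂+ω₃−ω₄ = -28.0000  →  vy = (0.08/4)·-28.0000 = -0.5600
−ω₁+ω₂−ω₃+ω₄ = -3.0000  →  ωz = (0.08/0.9200)·-3.0000 = -0.2609

(-0.0200, -0.5600, -0.2609)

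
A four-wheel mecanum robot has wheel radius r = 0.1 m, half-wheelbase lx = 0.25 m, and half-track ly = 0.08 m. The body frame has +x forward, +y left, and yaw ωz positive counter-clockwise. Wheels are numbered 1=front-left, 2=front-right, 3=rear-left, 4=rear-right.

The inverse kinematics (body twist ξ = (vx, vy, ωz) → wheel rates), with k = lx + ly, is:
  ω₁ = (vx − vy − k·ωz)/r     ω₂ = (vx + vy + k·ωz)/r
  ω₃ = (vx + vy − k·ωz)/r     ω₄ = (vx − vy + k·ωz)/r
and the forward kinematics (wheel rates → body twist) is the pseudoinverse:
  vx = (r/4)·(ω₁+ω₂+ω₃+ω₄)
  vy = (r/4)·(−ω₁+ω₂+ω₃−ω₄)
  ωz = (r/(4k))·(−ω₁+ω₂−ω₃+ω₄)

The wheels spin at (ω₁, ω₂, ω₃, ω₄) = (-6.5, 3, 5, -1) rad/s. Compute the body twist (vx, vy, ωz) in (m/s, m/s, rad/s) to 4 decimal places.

k = lx + ly = 0.25 + 0.08 = 0.3300
ω₁+ω₂+ω₃+ω₄ = 0.5000  →  vx = (0.1/4)·0.5000 = 0.0125
−ω₁+ω₂+ω₃−ω₄ = 15.5000  →  vy = (0.1/4)·15.5000 = 0.3875
−ω₁+ω₂−ω₃+ω₄ = 3.5000  →  ωz = (0.1/1.3200)·3.5000 = 0.2652

(0.0125, 0.3875, 0.2652)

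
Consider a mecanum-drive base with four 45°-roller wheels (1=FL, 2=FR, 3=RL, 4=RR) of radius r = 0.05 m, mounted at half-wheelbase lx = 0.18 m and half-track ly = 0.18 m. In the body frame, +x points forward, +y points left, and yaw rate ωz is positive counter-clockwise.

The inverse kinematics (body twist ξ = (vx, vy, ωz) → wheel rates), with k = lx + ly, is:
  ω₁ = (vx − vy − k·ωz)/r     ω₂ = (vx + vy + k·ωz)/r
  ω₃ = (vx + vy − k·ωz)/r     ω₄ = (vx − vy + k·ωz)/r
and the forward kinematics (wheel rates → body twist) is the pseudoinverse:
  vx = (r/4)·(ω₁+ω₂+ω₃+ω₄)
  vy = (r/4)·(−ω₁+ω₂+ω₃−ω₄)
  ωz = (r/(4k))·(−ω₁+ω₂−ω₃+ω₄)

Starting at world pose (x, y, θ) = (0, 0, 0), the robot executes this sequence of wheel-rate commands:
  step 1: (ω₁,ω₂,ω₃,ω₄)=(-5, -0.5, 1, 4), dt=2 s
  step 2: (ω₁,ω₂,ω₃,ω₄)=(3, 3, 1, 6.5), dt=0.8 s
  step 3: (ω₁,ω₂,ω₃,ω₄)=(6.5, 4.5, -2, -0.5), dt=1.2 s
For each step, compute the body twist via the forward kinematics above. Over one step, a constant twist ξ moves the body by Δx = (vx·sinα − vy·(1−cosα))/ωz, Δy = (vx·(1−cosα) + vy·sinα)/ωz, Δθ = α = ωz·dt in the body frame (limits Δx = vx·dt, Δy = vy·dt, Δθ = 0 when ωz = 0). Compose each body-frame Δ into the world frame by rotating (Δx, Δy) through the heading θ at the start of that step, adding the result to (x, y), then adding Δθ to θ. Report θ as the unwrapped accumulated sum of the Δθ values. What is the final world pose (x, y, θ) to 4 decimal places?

(0.2537, 0.1002, 0.6528)

step 1: ξ=(vx,vy,ωz)=(-0.0062, 0.0187, 0.2604), dt=2.0 → body Δ=(-0.0215, 0.0326, 0.5208) → world pose (-0.0215, 0.0326, 0.5208)
step 2: ξ=(vx,vy,ωz)=(0.1688, -0.0688, 0.1910), dt=0.8 → body Δ=(0.1387, -0.0445, 0.1528) → world pose (0.1209, 0.0631, 0.6736)
step 3: ξ=(vx,vy,ωz)=(0.1062, -0.0438, -0.0174), dt=1.2 → body Δ=(0.1269, -0.0538, -0.0208) → world pose (0.2537, 0.1002, 0.6528)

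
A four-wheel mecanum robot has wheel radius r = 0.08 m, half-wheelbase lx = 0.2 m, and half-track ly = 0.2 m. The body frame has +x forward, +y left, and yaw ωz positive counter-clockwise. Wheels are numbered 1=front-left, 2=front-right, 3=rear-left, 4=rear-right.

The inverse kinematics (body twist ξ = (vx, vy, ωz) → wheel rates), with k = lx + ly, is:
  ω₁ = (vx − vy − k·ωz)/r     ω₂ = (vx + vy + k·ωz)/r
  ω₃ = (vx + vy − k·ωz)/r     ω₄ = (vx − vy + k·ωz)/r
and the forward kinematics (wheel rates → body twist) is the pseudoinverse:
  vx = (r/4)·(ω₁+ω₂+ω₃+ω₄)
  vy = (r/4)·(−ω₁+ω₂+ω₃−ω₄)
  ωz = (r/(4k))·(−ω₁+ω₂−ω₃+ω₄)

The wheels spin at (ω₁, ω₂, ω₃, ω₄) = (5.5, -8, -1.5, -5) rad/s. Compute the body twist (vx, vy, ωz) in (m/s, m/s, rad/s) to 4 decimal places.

k = lx + ly = 0.2 + 0.2 = 0.4000
ω₁+ω₂+ω₃+ω₄ = -9.0000  →  vx = (0.08/4)·-9.0000 = -0.1800
−ω₁+ω₂+ω₃−ω₄ = -10.0000  →  vy = (0.08/4)·-10.0000 = -0.2000
−ω₁+ω₂−ω₃+ω₄ = -17.0000  →  ωz = (0.08/1.6000)·-17.0000 = -0.8500

(-0.1800, -0.2000, -0.8500)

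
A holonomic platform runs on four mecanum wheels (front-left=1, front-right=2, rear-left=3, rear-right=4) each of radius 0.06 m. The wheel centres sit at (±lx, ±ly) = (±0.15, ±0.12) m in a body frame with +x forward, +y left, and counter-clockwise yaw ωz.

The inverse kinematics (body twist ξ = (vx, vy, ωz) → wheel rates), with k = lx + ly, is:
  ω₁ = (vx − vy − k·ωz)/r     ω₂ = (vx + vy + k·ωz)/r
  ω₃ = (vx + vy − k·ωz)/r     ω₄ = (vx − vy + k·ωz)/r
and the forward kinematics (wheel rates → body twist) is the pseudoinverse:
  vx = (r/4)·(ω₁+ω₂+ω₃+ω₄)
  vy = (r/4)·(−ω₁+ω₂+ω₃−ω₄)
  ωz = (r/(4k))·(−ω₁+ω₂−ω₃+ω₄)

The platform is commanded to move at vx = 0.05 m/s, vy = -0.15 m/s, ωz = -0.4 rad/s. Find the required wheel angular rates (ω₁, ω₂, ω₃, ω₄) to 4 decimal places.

k = lx + ly = 0.15 + 0.12 = 0.2700;  k·ωz = 0.2700·-0.4 = -0.1080
ω₁ (FL) = (vx − vy − k·ωz)/r = 0.3080/0.06 = 5.1333
ω₂ (FR) = (vx + vy + k·ωz)/r = -0.2080/0.06 = -3.4667
ω₃ (RL) = (vx + vy − k·ωz)/r = 0.0080/0.06 = 0.1333
ω₄ (RR) = (vx − vy + k·ωz)/r = 0.0920/0.06 = 1.5333

(5.1333, -3.4667, 0.1333, 1.5333)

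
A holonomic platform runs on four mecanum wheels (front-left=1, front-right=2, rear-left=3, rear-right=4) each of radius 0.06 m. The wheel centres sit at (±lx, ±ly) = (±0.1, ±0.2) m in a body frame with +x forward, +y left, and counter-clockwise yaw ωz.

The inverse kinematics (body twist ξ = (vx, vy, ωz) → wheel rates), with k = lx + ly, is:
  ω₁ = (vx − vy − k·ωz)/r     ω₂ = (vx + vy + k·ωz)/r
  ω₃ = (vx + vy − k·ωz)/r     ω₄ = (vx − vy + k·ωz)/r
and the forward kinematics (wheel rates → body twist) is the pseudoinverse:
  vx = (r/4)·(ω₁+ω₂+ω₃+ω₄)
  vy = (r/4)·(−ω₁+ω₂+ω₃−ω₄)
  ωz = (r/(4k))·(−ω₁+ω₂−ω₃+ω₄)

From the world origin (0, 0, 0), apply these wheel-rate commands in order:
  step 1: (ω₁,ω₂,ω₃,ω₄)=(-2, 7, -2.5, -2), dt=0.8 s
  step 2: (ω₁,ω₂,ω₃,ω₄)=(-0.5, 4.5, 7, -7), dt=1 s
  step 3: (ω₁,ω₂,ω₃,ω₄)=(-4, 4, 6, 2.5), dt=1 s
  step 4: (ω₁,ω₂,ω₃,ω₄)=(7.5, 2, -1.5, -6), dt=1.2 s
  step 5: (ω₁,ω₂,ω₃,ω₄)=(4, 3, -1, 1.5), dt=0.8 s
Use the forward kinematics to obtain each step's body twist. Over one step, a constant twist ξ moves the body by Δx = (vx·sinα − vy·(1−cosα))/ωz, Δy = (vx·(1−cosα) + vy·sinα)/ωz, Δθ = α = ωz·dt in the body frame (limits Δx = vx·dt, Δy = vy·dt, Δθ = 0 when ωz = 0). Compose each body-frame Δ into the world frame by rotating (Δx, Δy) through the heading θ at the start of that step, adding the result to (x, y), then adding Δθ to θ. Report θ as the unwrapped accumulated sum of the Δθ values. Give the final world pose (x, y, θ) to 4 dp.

(0.2196, 0.4691, -0.3850)

step 1: ξ=(vx,vy,ωz)=(0.0075, 0.1275, 0.4750), dt=0.8 → body Δ=(-0.0133, 0.1007, 0.3800) → world pose (-0.0133, 0.1007, 0.3800)
step 2: ξ=(vx,vy,ωz)=(0.0600, 0.2850, -0.4500), dt=1.0 → body Δ=(0.1210, 0.2622, -0.4500) → world pose (0.0019, 0.3891, -0.0700)
step 3: ξ=(vx,vy,ωz)=(0.1275, 0.1725, 0.2250), dt=1.0 → body Δ=(0.1071, 0.1853, 0.2250) → world pose (0.1217, 0.5665, 0.1550)
step 4: ξ=(vx,vy,ωz)=(0.0300, -0.0150, -0.5000), dt=1.2 → body Δ=(0.0286, -0.0274, -0.6000) → world pose (0.1542, 0.5438, -0.4450)
step 5: ξ=(vx,vy,ωz)=(0.1125, -0.0525, 0.0750), dt=0.8 → body Δ=(0.0912, -0.0393, 0.0600) → world pose (0.2196, 0.4691, -0.3850)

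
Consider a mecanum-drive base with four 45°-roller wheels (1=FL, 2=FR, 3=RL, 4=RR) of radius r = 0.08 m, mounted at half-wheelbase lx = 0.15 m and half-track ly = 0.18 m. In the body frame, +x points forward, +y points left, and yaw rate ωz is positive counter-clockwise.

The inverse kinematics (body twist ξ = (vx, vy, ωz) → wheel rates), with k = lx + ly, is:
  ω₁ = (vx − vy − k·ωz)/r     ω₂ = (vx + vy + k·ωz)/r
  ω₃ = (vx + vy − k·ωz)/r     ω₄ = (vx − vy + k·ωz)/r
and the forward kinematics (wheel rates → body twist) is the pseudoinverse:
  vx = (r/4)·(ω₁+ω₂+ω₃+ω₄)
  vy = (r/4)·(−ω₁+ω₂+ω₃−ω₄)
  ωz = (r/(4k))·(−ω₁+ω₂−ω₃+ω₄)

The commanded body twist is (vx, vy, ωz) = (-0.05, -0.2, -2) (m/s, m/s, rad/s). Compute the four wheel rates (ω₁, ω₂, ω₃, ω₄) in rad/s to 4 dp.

k = lx + ly = 0.15 + 0.18 = 0.3300;  k·ωz = 0.3300·-2 = -0.6600
ω₁ (FL) = (vx − vy − k·ωz)/r = 0.8100/0.08 = 10.1250
ω₂ (FR) = (vx + vy + k·ωz)/r = -0.9100/0.08 = -11.3750
ω₃ (RL) = (vx + vy − k·ωz)/r = 0.4100/0.08 = 5.1250
ω₄ (RR) = (vx − vy + k·ωz)/r = -0.5100/0.08 = -6.3750

(10.1250, -11.3750, 5.1250, -6.3750)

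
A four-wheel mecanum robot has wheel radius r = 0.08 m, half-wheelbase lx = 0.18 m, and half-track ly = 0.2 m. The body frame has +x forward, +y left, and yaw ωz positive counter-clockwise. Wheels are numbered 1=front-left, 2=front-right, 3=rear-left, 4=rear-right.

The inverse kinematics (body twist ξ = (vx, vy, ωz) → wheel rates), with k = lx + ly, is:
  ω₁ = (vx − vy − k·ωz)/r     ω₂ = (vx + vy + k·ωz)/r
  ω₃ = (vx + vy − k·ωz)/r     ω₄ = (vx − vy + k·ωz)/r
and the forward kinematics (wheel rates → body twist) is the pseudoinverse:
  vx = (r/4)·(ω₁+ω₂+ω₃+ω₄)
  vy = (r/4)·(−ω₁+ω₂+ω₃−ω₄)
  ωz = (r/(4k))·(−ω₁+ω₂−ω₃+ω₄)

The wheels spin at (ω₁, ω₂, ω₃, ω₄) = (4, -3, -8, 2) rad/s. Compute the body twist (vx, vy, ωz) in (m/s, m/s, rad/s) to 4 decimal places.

k = lx + ly = 0.18 + 0.2 = 0.3800
ω₁+ω₂+ω₃+ω₄ = -5.0000  →  vx = (0.08/4)·-5.0000 = -0.1000
−ω₁+ω₂+ω₃−ω₄ = -17.0000  →  vy = (0.08/4)·-17.0000 = -0.3400
−ω₁+ω₂−ω₃+ω₄ = 3.0000  →  ωz = (0.08/1.5200)·3.0000 = 0.1579

(-0.1000, -0.3400, 0.1579)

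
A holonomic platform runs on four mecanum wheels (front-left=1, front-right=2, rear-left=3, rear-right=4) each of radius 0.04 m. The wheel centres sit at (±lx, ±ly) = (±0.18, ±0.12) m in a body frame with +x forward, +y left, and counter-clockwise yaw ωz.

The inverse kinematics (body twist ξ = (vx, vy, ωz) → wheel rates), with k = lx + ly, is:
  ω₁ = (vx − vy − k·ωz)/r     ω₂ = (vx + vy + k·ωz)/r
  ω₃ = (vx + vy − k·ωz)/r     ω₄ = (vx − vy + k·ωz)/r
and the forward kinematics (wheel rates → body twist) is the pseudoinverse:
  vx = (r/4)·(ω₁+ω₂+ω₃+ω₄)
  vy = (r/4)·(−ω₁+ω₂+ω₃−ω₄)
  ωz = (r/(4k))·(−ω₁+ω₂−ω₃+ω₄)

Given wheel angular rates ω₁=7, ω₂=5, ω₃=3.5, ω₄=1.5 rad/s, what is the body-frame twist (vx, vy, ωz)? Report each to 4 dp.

(0.1700, 0.0000, -0.1333)

k = lx + ly = 0.18 + 0.12 = 0.3000
ω₁+ω₂+ω₃+ω₄ = 17.0000  →  vx = (0.04/4)·17.0000 = 0.1700
−ω₁+ω₂+ω₃−ω₄ = 0.0000  →  vy = (0.04/4)·0.0000 = 0.0000
−ω₁+ω₂−ω₃+ω₄ = -4.0000  →  ωz = (0.04/1.2000)·-4.0000 = -0.1333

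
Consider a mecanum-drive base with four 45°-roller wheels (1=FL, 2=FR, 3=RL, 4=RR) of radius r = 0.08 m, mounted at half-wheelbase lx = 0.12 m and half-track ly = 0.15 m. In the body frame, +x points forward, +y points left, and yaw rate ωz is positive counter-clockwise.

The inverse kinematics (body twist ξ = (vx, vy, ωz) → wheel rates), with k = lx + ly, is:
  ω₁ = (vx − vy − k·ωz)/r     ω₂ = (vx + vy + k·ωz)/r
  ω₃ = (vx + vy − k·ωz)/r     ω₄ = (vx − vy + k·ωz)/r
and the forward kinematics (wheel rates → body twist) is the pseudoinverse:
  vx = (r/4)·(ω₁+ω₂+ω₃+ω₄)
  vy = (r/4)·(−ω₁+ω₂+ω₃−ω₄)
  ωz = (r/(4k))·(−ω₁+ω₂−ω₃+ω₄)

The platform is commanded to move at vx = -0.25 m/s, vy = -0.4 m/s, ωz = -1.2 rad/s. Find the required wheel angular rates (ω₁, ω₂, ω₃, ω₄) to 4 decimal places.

(5.9250, -12.1750, -4.0750, -2.1750)

k = lx + ly = 0.12 + 0.15 = 0.2700;  k·ωz = 0.2700·-1.2 = -0.3240
ω₁ (FL) = (vx − vy − k·ωz)/r = 0.4740/0.08 = 5.9250
ω₂ (FR) = (vx + vy + k·ωz)/r = -0.9740/0.08 = -12.1750
ω₃ (RL) = (vx + vy − k·ωz)/r = -0.3260/0.08 = -4.0750
ω₄ (RR) = (vx − vy + k·ωz)/r = -0.1740/0.08 = -2.1750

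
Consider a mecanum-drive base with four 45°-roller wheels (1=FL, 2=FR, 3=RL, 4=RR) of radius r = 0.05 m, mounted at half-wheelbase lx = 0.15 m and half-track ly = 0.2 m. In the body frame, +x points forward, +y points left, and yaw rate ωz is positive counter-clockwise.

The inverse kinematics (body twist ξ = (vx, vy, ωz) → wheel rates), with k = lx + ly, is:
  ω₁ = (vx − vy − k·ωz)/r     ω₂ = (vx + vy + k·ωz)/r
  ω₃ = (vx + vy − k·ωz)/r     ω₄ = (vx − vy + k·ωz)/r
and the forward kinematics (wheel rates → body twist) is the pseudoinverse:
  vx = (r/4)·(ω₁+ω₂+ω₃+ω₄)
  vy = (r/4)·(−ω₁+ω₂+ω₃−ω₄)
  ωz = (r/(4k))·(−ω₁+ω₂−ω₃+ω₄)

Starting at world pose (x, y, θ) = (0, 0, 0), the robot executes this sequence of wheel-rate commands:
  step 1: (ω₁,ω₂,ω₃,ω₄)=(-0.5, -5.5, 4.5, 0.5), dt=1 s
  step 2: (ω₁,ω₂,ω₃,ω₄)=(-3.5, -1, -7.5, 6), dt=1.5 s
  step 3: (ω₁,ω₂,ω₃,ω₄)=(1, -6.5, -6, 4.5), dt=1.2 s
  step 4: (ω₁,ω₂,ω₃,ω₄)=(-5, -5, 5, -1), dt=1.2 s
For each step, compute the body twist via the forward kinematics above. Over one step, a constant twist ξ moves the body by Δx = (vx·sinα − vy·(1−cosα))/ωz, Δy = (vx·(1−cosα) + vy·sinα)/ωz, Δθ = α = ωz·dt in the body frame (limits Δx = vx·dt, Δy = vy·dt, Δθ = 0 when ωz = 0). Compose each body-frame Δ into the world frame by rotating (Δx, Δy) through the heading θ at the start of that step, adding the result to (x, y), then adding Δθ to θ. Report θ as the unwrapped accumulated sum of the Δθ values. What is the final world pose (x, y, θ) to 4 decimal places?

step 1: ξ=(vx,vy,ωz)=(-0.0125, -0.0125, -0.3214), dt=1.0 → body Δ=(-0.0143, -0.0103, -0.3214) → world pose (-0.0143, -0.0103, -0.3214)
step 2: ξ=(vx,vy,ωz)=(-0.0750, -0.1375, 0.5714), dt=1.5 → body Δ=(-0.0161, -0.2272, 0.8571) → world pose (-0.1014, -0.2208, 0.5357)
step 3: ξ=(vx,vy,ωz)=(-0.0875, -0.2250, 0.1071), dt=1.2 → body Δ=(-0.0874, -0.2760, 0.1286) → world pose (-0.0356, -0.5027, 0.6643)
step 4: ξ=(vx,vy,ωz)=(-0.0750, 0.0750, -0.2143), dt=1.2 → body Δ=(-0.0775, 0.1005, -0.2571) → world pose (-0.1586, -0.4714, 0.4071)

(-0.1586, -0.4714, 0.4071)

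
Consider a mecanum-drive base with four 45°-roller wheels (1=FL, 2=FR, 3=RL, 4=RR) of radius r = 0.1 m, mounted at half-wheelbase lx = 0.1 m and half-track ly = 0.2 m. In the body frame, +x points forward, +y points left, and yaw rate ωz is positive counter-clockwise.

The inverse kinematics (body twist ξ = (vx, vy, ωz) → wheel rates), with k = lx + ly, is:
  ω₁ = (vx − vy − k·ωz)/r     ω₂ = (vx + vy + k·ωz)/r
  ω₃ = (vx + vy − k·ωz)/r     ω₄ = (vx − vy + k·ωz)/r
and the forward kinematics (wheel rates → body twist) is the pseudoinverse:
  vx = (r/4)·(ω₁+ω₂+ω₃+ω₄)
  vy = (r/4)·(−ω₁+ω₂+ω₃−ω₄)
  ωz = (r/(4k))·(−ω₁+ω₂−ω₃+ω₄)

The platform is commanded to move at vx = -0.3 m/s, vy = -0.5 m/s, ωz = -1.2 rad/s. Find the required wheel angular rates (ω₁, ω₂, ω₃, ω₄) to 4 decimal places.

k = lx + ly = 0.1 + 0.2 = 0.3000;  k·ωz = 0.3000·-1.2 = -0.3600
ω₁ (FL) = (vx − vy − k·ωz)/r = 0.5600/0.1 = 5.6000
ω₂ (FR) = (vx + vy + k·ωz)/r = -1.1600/0.1 = -11.6000
ω₃ (RL) = (vx + vy − k·ωz)/r = -0.4400/0.1 = -4.4000
ω₄ (RR) = (vx − vy + k·ωz)/r = -0.1600/0.1 = -1.6000

(5.6000, -11.6000, -4.4000, -1.6000)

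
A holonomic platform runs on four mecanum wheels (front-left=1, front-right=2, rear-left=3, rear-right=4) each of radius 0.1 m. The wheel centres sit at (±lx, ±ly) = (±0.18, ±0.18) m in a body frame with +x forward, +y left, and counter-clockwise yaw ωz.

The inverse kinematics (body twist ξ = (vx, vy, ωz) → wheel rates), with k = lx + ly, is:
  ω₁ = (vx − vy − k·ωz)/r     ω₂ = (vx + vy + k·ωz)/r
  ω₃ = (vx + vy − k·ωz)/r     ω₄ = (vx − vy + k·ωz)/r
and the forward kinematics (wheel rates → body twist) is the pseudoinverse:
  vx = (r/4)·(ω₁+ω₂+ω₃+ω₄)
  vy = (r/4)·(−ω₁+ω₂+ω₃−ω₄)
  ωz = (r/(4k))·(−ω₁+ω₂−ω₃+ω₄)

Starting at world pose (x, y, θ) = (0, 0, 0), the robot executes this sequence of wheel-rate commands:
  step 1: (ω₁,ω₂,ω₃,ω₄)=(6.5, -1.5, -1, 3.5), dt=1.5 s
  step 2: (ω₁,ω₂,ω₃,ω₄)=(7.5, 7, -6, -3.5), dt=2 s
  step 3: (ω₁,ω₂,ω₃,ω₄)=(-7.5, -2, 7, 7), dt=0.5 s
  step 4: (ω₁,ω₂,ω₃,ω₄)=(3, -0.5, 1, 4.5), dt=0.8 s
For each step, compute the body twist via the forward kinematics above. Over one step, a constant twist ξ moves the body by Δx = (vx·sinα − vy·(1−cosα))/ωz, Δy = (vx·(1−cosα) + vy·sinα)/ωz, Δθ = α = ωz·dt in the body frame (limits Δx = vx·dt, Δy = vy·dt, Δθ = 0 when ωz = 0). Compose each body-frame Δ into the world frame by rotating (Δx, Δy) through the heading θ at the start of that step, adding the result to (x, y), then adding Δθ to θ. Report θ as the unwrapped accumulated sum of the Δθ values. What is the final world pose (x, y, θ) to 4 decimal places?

step 1: ξ=(vx,vy,ωz)=(0.1875, -0.3125, -0.2431), dt=1.5 → body Δ=(0.1906, -0.5091, -0.3646) → world pose (0.1906, -0.5091, -0.3646)
step 2: ξ=(vx,vy,ωz)=(0.1250, -0.0750, 0.1389), dt=2.0 → body Δ=(0.2675, -0.1136, 0.2778) → world pose (0.4000, -0.7106, -0.0868)
step 3: ξ=(vx,vy,ωz)=(0.1125, 0.1375, 0.3819), dt=0.5 → body Δ=(0.0494, 0.0737, 0.1910) → world pose (0.4555, -0.6415, 0.1042)
step 4: ξ=(vx,vy,ωz)=(0.2000, -0.1750, 0.0000), dt=0.8 → body Δ=(0.1600, -0.1400, 0.0000) → world pose (0.6292, -0.7641, 0.1042)

(0.6292, -0.7641, 0.1042)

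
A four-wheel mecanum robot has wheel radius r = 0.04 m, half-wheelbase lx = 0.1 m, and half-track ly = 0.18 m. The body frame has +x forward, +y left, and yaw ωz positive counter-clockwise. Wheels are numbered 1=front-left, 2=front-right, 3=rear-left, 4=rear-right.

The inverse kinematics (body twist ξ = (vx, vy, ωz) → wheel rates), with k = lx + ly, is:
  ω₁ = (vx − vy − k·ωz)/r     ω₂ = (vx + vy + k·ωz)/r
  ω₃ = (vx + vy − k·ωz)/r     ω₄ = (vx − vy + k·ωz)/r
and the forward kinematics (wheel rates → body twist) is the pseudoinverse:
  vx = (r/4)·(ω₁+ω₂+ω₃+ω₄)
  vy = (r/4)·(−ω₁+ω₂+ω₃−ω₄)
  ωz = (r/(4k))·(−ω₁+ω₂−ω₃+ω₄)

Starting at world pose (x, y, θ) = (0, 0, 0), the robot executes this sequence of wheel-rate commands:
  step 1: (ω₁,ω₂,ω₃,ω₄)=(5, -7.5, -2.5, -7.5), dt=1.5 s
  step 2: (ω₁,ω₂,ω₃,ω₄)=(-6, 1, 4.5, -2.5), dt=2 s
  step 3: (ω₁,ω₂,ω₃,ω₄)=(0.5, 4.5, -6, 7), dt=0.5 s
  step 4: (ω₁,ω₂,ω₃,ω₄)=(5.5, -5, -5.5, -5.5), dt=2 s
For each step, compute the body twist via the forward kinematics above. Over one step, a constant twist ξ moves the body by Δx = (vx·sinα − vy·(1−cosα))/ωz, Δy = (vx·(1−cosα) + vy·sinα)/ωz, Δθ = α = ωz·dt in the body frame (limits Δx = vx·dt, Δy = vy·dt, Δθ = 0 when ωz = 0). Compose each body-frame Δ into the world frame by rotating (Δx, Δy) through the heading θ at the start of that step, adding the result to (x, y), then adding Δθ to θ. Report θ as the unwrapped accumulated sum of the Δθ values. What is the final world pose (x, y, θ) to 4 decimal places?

step 1: ξ=(vx,vy,ωz)=(-0.1250, -0.0750, -0.6250), dt=1.5 → body Δ=(-0.2102, -0.0151, -0.9375) → world pose (-0.2102, -0.0151, -0.9375)
step 2: ξ=(vx,vy,ωz)=(-0.0300, 0.1400, 0.0000), dt=2.0 → body Δ=(-0.0600, 0.2800, 0.0000) → world pose (-0.0200, 0.1990, -0.9375)
step 3: ξ=(vx,vy,ωz)=(0.0600, -0.0900, 0.6071), dt=0.5 → body Δ=(0.0363, -0.0398, 0.3036) → world pose (-0.0306, 0.1462, -0.6339)
step 4: ξ=(vx,vy,ωz)=(-0.1050, -0.1050, -0.3750), dt=2.0 → body Δ=(-0.2660, -0.1157, -0.7500) → world pose (-0.3134, 0.2105, -1.3839)

(-0.3134, 0.2105, -1.3839)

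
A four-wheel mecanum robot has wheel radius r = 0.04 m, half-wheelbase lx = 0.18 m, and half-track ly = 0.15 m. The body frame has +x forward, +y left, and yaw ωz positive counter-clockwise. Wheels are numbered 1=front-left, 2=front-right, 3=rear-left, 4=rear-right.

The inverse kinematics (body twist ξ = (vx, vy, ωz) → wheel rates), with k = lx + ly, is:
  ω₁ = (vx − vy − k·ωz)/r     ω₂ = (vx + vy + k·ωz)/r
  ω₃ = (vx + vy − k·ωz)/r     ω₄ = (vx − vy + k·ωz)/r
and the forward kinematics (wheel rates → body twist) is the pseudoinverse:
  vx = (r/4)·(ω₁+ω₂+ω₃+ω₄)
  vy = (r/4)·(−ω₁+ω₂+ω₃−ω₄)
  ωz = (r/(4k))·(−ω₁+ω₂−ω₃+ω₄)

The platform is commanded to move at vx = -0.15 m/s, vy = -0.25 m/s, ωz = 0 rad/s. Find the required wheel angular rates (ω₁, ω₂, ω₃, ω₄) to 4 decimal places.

k = lx + ly = 0.18 + 0.15 = 0.3300;  k·ωz = 0.3300·0 = 0.0000
ω₁ (FL) = (vx − vy − k·ωz)/r = 0.1000/0.04 = 2.5000
ω₂ (FR) = (vx + vy + k·ωz)/r = -0.4000/0.04 = -10.0000
ω₃ (RL) = (vx + vy − k·ωz)/r = -0.4000/0.04 = -10.0000
ω₄ (RR) = (vx − vy + k·ωz)/r = 0.1000/0.04 = 2.5000

(2.5000, -10.0000, -10.0000, 2.5000)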